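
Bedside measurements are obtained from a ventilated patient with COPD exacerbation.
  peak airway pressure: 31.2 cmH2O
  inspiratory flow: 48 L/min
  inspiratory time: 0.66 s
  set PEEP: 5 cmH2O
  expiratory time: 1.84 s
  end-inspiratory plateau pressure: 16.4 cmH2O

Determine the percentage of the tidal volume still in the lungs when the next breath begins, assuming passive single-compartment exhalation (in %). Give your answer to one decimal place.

11.7

Flow: 48 L/min ÷ 60 = 0.8 L/s.
Vt = flow × Ti = 0.8 L/s × 0.66 s × 1000 mL/L = 528.0 mL.
R = (PIP − Pplat)/V̇ = (31.2 − 16.4) / 0.8 = 14.8/0.8 = 18.5 cmH2O·s/L.
C = Vt/(Pplat − PEEP) = 528.0 / (16.4 − 5) = 528.0/11.4 = 46.316 mL/cmH2O.
τ = R × C = 18.5 × 0.04632 L/cmH2O = 0.8569 s.
Fraction remaining at end-expiration = e^(−Te/τ) = e^(−1.84/0.8569) = 0.1168 → 11.68%.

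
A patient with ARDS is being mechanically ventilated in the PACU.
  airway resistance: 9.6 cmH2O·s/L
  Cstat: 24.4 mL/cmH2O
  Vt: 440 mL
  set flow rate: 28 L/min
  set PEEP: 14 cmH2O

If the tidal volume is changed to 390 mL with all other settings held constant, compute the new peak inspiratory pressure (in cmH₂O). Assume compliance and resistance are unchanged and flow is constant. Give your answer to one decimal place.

34.5

Flow: 28 L/min ÷ 60 = 0.4667 L/s.
PIP = Vt/C + R·V̇ + PEEP (constant-flow equation of motion).
Only the elastic term changes: ΔPIP = ΔVt / C = (390 − 440) / 24.4 = -2.049 cmH2O.
Original PIP = 440/24.4 + 9.6×0.4667 + 14 = 36.513 cmH2O; new PIP = 36.513 + (-2.049) = 34.464 cmH2O.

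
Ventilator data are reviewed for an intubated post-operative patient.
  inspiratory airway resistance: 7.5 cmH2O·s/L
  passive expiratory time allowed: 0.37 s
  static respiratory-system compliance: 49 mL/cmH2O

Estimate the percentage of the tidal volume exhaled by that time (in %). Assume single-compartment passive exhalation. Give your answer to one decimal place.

τ = R × C = 7.5 × 49 mL/cmH2O = 7.5 × 0.049 L/cmH2O = 0.3675 s.
Passive exhalation: V(t)/V₀ = e^(−t/τ) = e^(−0.37/0.3675) = 0.3654.
Fraction exhaled = 1 − 0.3654 = 0.6346 → 63.46%.

63.5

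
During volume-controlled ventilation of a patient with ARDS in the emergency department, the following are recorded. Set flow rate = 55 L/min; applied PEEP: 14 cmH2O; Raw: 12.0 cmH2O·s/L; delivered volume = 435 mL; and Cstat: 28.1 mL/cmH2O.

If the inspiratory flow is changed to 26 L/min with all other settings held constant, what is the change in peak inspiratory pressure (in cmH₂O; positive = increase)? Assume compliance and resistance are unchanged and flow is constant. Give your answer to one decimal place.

Flow: 55 L/min ÷ 60 = 0.9167 L/s.
New flow: 26 L/min ÷ 60 = 0.4333 L/s.
PIP = Vt/C + R·V̇ + PEEP (constant-flow equation of motion).
Only the resistive term changes: ΔPIP = R × ΔV̇ = 12.0 × (0.4333 − 0.9167) = 12.0 × -0.4834 = -5.801 cmH2O.

-5.8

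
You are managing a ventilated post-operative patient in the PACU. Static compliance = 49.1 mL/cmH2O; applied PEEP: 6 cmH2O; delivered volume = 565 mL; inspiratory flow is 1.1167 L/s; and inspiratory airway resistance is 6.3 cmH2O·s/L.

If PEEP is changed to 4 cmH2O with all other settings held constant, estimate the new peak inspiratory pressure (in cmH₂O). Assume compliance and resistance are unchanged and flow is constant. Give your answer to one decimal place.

PIP = Vt/C + R·V̇ + PEEP (constant-flow equation of motion).
Only the baseline term changes: ΔPIP = ΔPEEP = 4 − 6 = -2.0 cmH2O.
Original PIP = 565/49.1 + 6.3×1.1167 + 6 = 24.542 cmH2O; new PIP = 24.542 + (-2.0) = 22.542 cmH2O.

22.5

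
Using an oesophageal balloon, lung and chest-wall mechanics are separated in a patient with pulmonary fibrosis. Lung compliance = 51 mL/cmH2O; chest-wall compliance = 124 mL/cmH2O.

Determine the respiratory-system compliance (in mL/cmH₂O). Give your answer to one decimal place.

Lung and chest wall are elastances in series: 1/Crs = 1/CL + 1/Ccw.
1/Crs = 1/51 + 1/124 = 0.02767.
Crs = 36.14 mL/cmH2O.

36.1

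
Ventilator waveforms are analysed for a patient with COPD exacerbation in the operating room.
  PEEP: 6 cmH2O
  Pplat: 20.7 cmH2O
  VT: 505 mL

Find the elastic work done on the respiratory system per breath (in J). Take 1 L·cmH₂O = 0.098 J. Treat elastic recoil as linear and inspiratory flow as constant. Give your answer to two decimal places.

0.36

Elastic work ≈ ½ × (Pplat − PEEP) × Vt = 0.5 × (20.7 − 6) × 0.505 L = 0.5 × 14.7 × 0.505 = 3.712 L·cmH2O.
× 0.098 J/(L·cmH2O) → 0.3638 J.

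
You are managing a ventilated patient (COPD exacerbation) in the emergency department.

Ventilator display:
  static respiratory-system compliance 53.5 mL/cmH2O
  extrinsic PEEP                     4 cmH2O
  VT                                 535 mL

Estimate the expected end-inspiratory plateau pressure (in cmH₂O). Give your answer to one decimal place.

14.0

Pplat = PEEP + Vt / Cstat = 4 + 535 / 53.5 = 4 + 10.0 = 14.0 cmH2O.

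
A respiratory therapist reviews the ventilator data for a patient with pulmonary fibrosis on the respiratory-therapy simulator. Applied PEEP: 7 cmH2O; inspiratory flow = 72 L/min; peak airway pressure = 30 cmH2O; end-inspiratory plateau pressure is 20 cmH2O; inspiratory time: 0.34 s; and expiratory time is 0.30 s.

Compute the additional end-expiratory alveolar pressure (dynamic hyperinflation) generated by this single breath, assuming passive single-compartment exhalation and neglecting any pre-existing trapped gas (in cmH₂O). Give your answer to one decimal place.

4.1

Flow: 72 L/min ÷ 60 = 1.2 L/s.
Vt = flow × Ti = 1.2 L/s × 0.34 s × 1000 mL/L = 408.0 mL.
R = (PIP − Pplat)/V̇ = (30 − 20) / 1.2 = 10.0/1.2 = 8.333 cmH2O·s/L.
C = Vt/(Pplat − PEEP) = 408.0 / (20 − 7) = 408.0/13.0 = 31.385 mL/cmH2O.
τ = R × C = 8.333 × 0.03139 L/cmH2O = 0.2616 s.
Fraction remaining = e^(−Te/τ) = e^(−0.30/0.2616) = 0.3177; trapped volume = 408.0 × 0.3177 = 129.62 mL.
Additional alveolar pressure from trapping ≈ V_trapped / C = 129.62 / 31.385 = 4.13 cmH2O.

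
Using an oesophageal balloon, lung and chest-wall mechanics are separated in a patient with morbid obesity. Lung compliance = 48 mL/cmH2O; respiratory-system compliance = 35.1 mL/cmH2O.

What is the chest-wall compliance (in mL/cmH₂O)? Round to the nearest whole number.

131

1/Ccw = 1/Crs − 1/CL.
1/Ccw = 1/35.1 − 1/48 = 0.007657.
Ccw = 130.6 mL/cmH2O.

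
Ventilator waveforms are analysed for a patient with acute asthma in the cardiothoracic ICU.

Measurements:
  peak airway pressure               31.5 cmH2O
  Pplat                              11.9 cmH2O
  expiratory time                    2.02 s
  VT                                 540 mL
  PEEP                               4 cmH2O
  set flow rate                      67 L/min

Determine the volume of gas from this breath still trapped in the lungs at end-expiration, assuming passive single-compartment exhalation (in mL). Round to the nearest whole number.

100

Flow: 67 L/min ÷ 60 = 1.1167 L/s.
R = (PIP − Pplat)/V̇ = (31.5 − 11.9) / 1.1167 = 19.6/1.1167 = 17.552 cmH2O·s/L.
C = Vt/(Pplat − PEEP) = 540.0 / (11.9 − 4) = 540.0/7.9 = 68.354 mL/cmH2O.
τ = R × C = 17.552 × 0.06835 L/cmH2O = 1.2 s.
Fraction remaining = e^(−Te/τ) = e^(−2.02/1.2) = 0.1858.
Trapped volume = 540.0 × 0.1858 = 100.33 mL.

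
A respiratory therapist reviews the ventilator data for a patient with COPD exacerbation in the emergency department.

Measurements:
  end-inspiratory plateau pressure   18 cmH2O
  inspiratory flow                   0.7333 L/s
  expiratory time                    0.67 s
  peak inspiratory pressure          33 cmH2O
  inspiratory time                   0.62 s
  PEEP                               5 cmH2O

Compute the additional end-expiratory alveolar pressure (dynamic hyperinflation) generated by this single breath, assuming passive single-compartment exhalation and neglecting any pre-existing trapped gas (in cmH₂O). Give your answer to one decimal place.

Vt = flow × Ti = 0.7333 L/s × 0.62 s × 1000 mL/L = 454.65 mL.
R = (PIP − Pplat)/V̇ = (33 − 18) / 0.7333 = 15.0/0.7333 = 20.455 cmH2O·s/L.
C = Vt/(Pplat − PEEP) = 454.65 / (18 − 5) = 454.65/13.0 = 34.973 mL/cmH2O.
τ = R × C = 20.455 × 0.03497 L/cmH2O = 0.7153 s.
Fraction remaining = e^(−Te/τ) = e^(−0.67/0.7153) = 0.3919; trapped volume = 454.65 × 0.3919 = 178.18 mL.
Additional alveolar pressure from trapping ≈ V_trapped / C = 178.18 / 34.973 = 5.095 cmH2O.

5.1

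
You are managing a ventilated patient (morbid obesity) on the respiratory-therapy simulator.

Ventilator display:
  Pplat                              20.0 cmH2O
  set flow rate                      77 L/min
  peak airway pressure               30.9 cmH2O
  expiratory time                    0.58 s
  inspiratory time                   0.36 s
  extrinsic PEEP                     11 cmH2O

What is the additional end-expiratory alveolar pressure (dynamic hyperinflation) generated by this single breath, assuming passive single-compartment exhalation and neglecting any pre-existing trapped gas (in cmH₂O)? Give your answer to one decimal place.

2.4

Flow: 77 L/min ÷ 60 = 1.2833 L/s.
Vt = flow × Ti = 1.2833 L/s × 0.36 s × 1000 mL/L = 461.99 mL.
R = (PIP − Pplat)/V̇ = (30.9 − 20.0) / 1.2833 = 10.9/1.2833 = 8.494 cmH2O·s/L.
C = Vt/(Pplat − PEEP) = 461.99 / (20.0 − 11) = 461.99/9.0 = 51.332 mL/cmH2O.
τ = R × C = 8.494 × 0.05133 L/cmH2O = 0.436 s.
Fraction remaining = e^(−Te/τ) = e^(−0.58/0.436) = 0.2644; trapped volume = 461.99 × 0.2644 = 122.15 mL.
Additional alveolar pressure from trapping ≈ V_trapped / C = 122.15 / 51.332 = 2.38 cmH2O.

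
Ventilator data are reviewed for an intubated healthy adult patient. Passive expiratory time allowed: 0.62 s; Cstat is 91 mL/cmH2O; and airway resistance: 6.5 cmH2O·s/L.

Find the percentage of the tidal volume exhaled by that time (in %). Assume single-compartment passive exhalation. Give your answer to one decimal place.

τ = R × C = 6.5 × 91 mL/cmH2O = 6.5 × 0.091 L/cmH2O = 0.5915 s.
Passive exhalation: V(t)/V₀ = e^(−t/τ) = e^(−0.62/0.5915) = 0.3506.
Fraction exhaled = 1 − 0.3506 = 0.6494 → 64.94%.

64.9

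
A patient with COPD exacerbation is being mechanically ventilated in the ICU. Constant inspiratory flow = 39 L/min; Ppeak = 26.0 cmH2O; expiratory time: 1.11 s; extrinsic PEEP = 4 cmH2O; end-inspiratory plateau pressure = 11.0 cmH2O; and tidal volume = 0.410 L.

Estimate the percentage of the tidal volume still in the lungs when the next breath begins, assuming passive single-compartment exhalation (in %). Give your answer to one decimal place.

44.0

Flow: 39 L/min ÷ 60 = 0.65 L/s.
R = (PIP − Pplat)/V̇ = (26.0 − 11.0) / 0.65 = 15.0/0.65 = 23.077 cmH2O·s/L.
C = Vt/(Pplat − PEEP) = 410.0 / (11.0 − 4) = 410.0/7.0 = 58.571 mL/cmH2O.
τ = R × C = 23.077 × 0.05857 L/cmH2O = 1.352 s.
Fraction remaining at end-expiration = e^(−Te/τ) = e^(−1.11/1.352) = 0.44 → 44.0%.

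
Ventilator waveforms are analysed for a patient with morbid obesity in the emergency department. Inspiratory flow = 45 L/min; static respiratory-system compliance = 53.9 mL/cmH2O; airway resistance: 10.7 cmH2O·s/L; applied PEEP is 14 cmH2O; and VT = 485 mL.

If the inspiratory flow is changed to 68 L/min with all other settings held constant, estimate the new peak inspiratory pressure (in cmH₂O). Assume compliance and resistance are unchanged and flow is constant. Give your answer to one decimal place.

35.1

Flow: 45 L/min ÷ 60 = 0.75 L/s.
New flow: 68 L/min ÷ 60 = 1.1333 L/s.
PIP = Vt/C + R·V̇ + PEEP (constant-flow equation of motion).
Only the resistive term changes: ΔPIP = R × ΔV̇ = 10.7 × (1.1333 − 0.75) = 10.7 × 0.3833 = 4.101 cmH2O.
Original PIP = 485/53.9 + 10.7×0.75 + 14 = 31.023 cmH2O; new PIP = 31.023 + (4.101) = 35.124 cmH2O.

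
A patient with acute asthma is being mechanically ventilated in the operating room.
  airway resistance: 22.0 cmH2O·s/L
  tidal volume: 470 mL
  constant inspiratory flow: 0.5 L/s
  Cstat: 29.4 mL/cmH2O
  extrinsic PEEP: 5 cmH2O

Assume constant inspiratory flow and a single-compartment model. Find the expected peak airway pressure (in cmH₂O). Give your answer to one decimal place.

32.0

Equation of motion (constant flow): PIP = Vt/C + R·V̇ + PEEP.
PIP = 470/29.4 + 22.0×0.5 + 5 = 15.986 + 11.0 + 5 = 31.986 cmH2O.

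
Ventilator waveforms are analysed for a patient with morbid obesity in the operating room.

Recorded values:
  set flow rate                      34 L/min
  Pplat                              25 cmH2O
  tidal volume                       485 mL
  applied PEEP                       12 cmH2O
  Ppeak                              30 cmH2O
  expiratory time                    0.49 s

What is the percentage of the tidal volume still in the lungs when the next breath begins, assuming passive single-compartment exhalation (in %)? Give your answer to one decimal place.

Flow: 34 L/min ÷ 60 = 0.5667 L/s.
R = (PIP − Pplat)/V̇ = (30 − 25) / 0.5667 = 5.0/0.5667 = 8.823 cmH2O·s/L.
C = Vt/(Pplat − PEEP) = 485.0 / (25 − 12) = 485.0/13.0 = 37.308 mL/cmH2O.
τ = R × C = 8.823 × 0.03731 L/cmH2O = 0.3292 s.
Fraction remaining at end-expiration = e^(−Te/τ) = e^(−0.49/0.3292) = 0.2257 → 22.57%.

22.6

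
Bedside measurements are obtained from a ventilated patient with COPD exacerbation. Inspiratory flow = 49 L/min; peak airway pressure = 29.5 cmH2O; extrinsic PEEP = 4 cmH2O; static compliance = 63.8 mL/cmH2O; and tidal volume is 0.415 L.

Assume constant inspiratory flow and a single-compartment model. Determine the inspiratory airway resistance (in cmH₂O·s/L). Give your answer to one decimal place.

Flow: 49 L/min ÷ 60 = 0.8167 L/s.
Equation of motion (constant flow): PIP = Vt/C + R·V̇ + PEEP.
R·V̇ = PIP − Vt/C − PEEP = 29.5 − 415/63.8 − 4 = 29.5 − 6.505 − 4 = 18.995 cmH2O.
R = 18.995 / 0.8167 = 23.258 cmH2O·s/L.

23.3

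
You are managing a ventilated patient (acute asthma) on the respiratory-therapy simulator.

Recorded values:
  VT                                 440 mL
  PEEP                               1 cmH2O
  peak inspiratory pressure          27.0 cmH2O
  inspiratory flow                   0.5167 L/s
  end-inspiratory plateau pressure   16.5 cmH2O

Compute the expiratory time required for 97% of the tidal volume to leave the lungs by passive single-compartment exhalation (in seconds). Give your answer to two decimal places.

2.02

R = (PIP − Pplat)/V̇ = (27.0 − 16.5) / 0.5167 = 10.5/0.5167 = 20.321 cmH2O·s/L.
C = Vt/(Pplat − PEEP) = 440.0 / (16.5 − 1) = 440.0/15.5 = 28.387 mL/cmH2O.
τ = R × C = 20.321 × 0.02839 L/cmH2O = 0.5769 s.
t = −τ·ln(1 − 0.97) = −0.5769·ln(0.03) = 2.023 s.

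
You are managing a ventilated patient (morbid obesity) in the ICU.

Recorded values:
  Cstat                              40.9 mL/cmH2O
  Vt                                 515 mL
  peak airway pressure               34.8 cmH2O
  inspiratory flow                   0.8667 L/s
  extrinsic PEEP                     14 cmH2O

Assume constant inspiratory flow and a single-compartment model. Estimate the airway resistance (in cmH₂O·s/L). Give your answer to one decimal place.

9.5

Equation of motion (constant flow): PIP = Vt/C + R·V̇ + PEEP.
R·V̇ = PIP − Vt/C − PEEP = 34.8 − 515/40.9 − 14 = 34.8 − 12.592 − 14 = 8.208 cmH2O.
R = 8.208 / 0.8667 = 9.47 cmH2O·s/L.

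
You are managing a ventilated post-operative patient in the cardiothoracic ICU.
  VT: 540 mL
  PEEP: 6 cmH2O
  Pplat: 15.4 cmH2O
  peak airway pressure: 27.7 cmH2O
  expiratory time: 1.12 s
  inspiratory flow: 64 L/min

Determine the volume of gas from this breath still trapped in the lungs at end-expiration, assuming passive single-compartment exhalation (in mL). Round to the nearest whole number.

100

Flow: 64 L/min ÷ 60 = 1.0667 L/s.
R = (PIP − Pplat)/V̇ = (27.7 − 15.4) / 1.0667 = 12.3/1.0667 = 11.531 cmH2O·s/L.
C = Vt/(Pplat − PEEP) = 540.0 / (15.4 − 6) = 540.0/9.4 = 57.447 mL/cmH2O.
τ = R × C = 11.531 × 0.05745 L/cmH2O = 0.6625 s.
Fraction remaining = e^(−Te/τ) = e^(−1.12/0.6625) = 0.1844.
Trapped volume = 540.0 × 0.1844 = 99.576 mL.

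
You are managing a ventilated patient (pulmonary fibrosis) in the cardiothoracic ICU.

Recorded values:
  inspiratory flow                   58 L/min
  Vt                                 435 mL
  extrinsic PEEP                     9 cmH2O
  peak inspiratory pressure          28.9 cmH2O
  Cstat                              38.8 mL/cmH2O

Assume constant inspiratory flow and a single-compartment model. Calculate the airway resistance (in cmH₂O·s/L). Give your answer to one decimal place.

Flow: 58 L/min ÷ 60 = 0.9667 L/s.
Equation of motion (constant flow): PIP = Vt/C + R·V̇ + PEEP.
R·V̇ = PIP − Vt/C − PEEP = 28.9 − 435/38.8 − 9 = 28.9 − 11.211 − 9 = 8.689 cmH2O.
R = 8.689 / 0.9667 = 8.988 cmH2O·s/L.

9.0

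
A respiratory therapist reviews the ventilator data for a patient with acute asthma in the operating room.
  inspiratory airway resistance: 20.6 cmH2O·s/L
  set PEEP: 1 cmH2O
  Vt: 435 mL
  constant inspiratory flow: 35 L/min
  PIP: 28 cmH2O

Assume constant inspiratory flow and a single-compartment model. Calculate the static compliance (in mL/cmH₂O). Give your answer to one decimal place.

29.0

Flow: 35 L/min ÷ 60 = 0.5833 L/s.
Equation of motion (constant flow): PIP = Vt/C + R·V̇ + PEEP.
Vt/C = PIP − R·V̇ − PEEP = 28 − 20.6×0.5833 − 1 = 28 − 12.016 − 1 = 14.984 cmH2O.
C = Vt / 14.984 = 435 / 14.984 = 29.031 mL/cmH2O.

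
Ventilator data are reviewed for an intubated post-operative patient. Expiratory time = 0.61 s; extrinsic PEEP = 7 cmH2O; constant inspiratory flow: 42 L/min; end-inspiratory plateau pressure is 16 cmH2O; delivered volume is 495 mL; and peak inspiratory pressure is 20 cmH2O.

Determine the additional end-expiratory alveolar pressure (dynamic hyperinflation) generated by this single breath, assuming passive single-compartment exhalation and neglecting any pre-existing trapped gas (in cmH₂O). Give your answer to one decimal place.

Flow: 42 L/min ÷ 60 = 0.7 L/s.
R = (PIP − Pplat)/V̇ = (20 − 16) / 0.7 = 4.0/0.7 = 5.714 cmH2O·s/L.
C = Vt/(Pplat − PEEP) = 495.0 / (16 − 7) = 495.0/9.0 = 55.0 mL/cmH2O.
τ = R × C = 5.714 × 0.055 L/cmH2O = 0.3143 s.
Fraction remaining = e^(−Te/τ) = e^(−0.61/0.3143) = 0.1436; trapped volume = 495.0 × 0.1436 = 71.082 mL.
Additional alveolar pressure from trapping ≈ V_trapped / C = 71.082 / 55.0 = 1.292 cmH2O.

1.3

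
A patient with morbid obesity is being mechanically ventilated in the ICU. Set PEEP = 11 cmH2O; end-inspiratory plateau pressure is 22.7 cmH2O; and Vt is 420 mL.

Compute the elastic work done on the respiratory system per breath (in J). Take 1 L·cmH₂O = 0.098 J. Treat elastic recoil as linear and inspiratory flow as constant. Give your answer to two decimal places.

Elastic work ≈ ½ × (Pplat − PEEP) × Vt = 0.5 × (22.7 − 11) × 0.420 L = 0.5 × 11.7 × 0.420 = 2.457 L·cmH2O.
× 0.098 J/(L·cmH2O) → 0.2408 J.

0.24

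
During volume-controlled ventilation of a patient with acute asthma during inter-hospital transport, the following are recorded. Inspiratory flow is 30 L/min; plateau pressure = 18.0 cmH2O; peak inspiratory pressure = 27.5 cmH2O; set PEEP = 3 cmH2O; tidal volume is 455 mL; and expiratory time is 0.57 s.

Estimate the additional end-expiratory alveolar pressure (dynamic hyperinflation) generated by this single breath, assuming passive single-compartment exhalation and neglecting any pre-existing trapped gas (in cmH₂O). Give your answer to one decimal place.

Flow: 30 L/min ÷ 60 = 0.5 L/s.
R = (PIP − Pplat)/V̇ = (27.5 − 18.0) / 0.5 = 9.5/0.5 = 19.0 cmH2O·s/L.
C = Vt/(Pplat − PEEP) = 455.0 / (18.0 − 3) = 455.0/15.0 = 30.333 mL/cmH2O.
τ = R × C = 19.0 × 0.03033 L/cmH2O = 0.5763 s.
Fraction remaining = e^(−Te/τ) = e^(−0.57/0.5763) = 0.3719; trapped volume = 455.0 × 0.3719 = 169.21 mL.
Additional alveolar pressure from trapping ≈ V_trapped / C = 169.21 / 30.333 = 5.578 cmH2O.

5.6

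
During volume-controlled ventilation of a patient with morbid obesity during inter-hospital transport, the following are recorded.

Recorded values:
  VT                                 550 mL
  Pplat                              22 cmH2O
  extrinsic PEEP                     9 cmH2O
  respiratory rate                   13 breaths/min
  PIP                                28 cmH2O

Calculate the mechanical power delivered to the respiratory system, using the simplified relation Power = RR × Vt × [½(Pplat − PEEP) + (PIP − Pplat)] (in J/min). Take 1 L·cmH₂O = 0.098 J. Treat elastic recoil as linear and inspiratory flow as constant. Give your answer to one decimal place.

Per-breath work = Vt × [½(Pplat−PEEP) + (PIP−Pplat)] = 0.550 × [0.5×13.0 + 6.0] = 0.550 × 12.5 = 6.875 L·cmH2O.
Power = 13 × 6.875 = 89.375 L·cmH2O/min.
× 0.098 J/(L·cmH2O) → 8.759 J/min.

8.8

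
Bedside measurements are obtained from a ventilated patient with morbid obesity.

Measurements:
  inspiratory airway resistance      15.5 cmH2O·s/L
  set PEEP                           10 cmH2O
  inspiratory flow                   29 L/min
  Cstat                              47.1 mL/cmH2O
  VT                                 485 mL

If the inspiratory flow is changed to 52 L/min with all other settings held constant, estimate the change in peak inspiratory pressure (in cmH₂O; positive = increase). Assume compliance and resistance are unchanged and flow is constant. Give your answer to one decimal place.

5.9

Flow: 29 L/min ÷ 60 = 0.4833 L/s.
New flow: 52 L/min ÷ 60 = 0.8667 L/s.
PIP = Vt/C + R·V̇ + PEEP (constant-flow equation of motion).
Only the resistive term changes: ΔPIP = R × ΔV̇ = 15.5 × (0.8667 − 0.4833) = 15.5 × 0.3834 = 5.943 cmH2O.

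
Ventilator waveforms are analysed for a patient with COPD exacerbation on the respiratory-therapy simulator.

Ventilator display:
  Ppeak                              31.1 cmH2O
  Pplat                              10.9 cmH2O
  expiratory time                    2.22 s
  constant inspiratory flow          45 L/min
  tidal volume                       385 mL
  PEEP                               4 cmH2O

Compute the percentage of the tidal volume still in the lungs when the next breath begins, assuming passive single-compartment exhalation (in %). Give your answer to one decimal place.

Flow: 45 L/min ÷ 60 = 0.75 L/s.
R = (PIP − Pplat)/V̇ = (31.1 − 10.9) / 0.75 = 20.2/0.75 = 26.933 cmH2O·s/L.
C = Vt/(Pplat − PEEP) = 385.0 / (10.9 − 4) = 385.0/6.9 = 55.797 mL/cmH2O.
τ = R × C = 26.933 × 0.0558 L/cmH2O = 1.503 s.
Fraction remaining at end-expiration = e^(−Te/τ) = e^(−2.22/1.503) = 0.2283 → 22.83%.

22.8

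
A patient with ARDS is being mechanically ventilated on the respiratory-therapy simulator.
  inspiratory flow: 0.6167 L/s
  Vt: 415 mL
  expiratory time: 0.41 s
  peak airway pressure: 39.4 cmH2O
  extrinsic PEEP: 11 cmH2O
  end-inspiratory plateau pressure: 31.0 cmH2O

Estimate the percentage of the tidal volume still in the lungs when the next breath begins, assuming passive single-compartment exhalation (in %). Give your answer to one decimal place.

R = (PIP − Pplat)/V̇ = (39.4 − 31.0) / 0.6167 = 8.4/0.6167 = 13.621 cmH2O·s/L.
C = Vt/(Pplat − PEEP) = 415.0 / (31.0 − 11) = 415.0/20.0 = 20.75 mL/cmH2O.
τ = R × C = 13.621 × 0.02075 L/cmH2O = 0.2826 s.
Fraction remaining at end-expiration = e^(−Te/τ) = e^(−0.41/0.2826) = 0.2344 → 23.44%.

23.4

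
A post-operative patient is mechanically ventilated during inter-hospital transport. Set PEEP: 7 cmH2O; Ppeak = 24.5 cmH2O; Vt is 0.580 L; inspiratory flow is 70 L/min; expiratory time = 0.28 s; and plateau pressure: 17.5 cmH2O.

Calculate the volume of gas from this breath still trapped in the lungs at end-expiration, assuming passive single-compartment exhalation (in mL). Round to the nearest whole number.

249

Flow: 70 L/min ÷ 60 = 1.1667 L/s.
R = (PIP − Pplat)/V̇ = (24.5 − 17.5) / 1.1667 = 7.0/1.1667 = 6.0 cmH2O·s/L.
C = Vt/(Pplat − PEEP) = 580.0 / (17.5 − 7) = 580.0/10.5 = 55.238 mL/cmH2O.
τ = R × C = 6.0 × 0.05524 L/cmH2O = 0.3314 s.
Fraction remaining = e^(−Te/τ) = e^(−0.28/0.3314) = 0.4296.
Trapped volume = 580.0 × 0.4296 = 249.17 mL.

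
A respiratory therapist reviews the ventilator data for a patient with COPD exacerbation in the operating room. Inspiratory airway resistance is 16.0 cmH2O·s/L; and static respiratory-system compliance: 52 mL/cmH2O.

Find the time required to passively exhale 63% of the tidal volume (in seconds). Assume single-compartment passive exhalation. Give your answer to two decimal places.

τ = R × C = 16.0 × 52 mL/cmH2O = 16.0 × 0.052 L/cmH2O = 0.832 s.
Exhaled fraction f = 1 − e^(−t/τ) → t = −τ·ln(1 − f) = −0.832·ln(0.37) = 0.8272 s.

0.83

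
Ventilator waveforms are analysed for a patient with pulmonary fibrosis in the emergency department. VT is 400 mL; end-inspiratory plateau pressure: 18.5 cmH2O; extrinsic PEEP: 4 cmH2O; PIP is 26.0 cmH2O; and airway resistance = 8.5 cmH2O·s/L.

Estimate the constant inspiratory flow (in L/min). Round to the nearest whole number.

53

flow = (PIP − Pplat) / Raw = (26.0 − 18.5) / 8.5 = 0.8824 L/s × 60 = 52.944 L/min.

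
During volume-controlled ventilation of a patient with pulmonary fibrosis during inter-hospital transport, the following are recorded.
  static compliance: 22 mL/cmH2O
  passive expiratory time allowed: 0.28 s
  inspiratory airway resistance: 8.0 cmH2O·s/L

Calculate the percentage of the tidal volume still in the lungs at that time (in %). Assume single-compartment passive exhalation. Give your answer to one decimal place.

20.4

τ = R × C = 8.0 × 22 mL/cmH2O = 8.0 × 0.022 L/cmH2O = 0.176 s.
Passive exhalation: V(t)/V₀ = e^(−t/τ) = e^(−0.28/0.176) = 0.2037.
Fraction remaining = 0.2037 → 20.37%.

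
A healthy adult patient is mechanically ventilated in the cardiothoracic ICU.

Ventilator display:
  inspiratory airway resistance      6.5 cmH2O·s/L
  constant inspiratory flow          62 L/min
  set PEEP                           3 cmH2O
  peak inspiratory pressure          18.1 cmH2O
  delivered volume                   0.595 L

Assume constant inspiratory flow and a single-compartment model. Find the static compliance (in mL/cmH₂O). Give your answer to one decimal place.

Flow: 62 L/min ÷ 60 = 1.0333 L/s.
Equation of motion (constant flow): PIP = Vt/C + R·V̇ + PEEP.
Vt/C = PIP − R·V̇ − PEEP = 18.1 − 6.5×1.0333 − 3 = 18.1 − 6.716 − 3 = 8.384 cmH2O.
C = Vt / 8.384 = 595 / 8.384 = 70.969 mL/cmH2O.

71.0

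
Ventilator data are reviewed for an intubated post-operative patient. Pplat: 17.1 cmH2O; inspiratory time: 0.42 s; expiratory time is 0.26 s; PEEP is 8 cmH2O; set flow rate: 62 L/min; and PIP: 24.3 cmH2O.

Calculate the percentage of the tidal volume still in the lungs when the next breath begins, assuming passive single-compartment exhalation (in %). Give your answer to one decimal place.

45.7

Flow: 62 L/min ÷ 60 = 1.0333 L/s.
Vt = flow × Ti = 1.0333 L/s × 0.42 s × 1000 mL/L = 433.99 mL.
R = (PIP − Pplat)/V̇ = (24.3 − 17.1) / 1.0333 = 7.2/1.0333 = 6.968 cmH2O·s/L.
C = Vt/(Pplat − PEEP) = 433.99 / (17.1 − 8) = 433.99/9.1 = 47.691 mL/cmH2O.
τ = R × C = 6.968 × 0.04769 L/cmH2O = 0.3323 s.
Fraction remaining at end-expiration = e^(−Te/τ) = e^(−0.26/0.3323) = 0.4573 → 45.73%.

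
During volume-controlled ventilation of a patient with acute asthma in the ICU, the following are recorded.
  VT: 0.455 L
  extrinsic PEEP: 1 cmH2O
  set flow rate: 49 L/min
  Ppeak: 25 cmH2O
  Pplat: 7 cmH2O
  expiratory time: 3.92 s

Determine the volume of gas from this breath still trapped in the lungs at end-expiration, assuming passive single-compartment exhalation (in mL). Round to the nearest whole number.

44

Flow: 49 L/min ÷ 60 = 0.8167 L/s.
R = (PIP − Pplat)/V̇ = (25 − 7) / 0.8167 = 18.0/0.8167 = 22.04 cmH2O·s/L.
C = Vt/(Pplat − PEEP) = 455.0 / (7 − 1) = 455.0/6.0 = 75.833 mL/cmH2O.
τ = R × C = 22.04 × 0.07583 L/cmH2O = 1.671 s.
Fraction remaining = e^(−Te/τ) = e^(−3.92/1.671) = 0.09576.
Trapped volume = 455.0 × 0.09576 = 43.571 mL.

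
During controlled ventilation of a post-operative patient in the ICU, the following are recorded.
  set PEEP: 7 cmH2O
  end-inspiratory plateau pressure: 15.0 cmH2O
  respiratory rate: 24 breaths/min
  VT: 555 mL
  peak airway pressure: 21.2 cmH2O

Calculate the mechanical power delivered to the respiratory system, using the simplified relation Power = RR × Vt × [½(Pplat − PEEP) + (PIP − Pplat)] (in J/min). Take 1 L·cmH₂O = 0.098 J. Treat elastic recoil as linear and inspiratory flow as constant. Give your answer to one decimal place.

13.3

Per-breath work = Vt × [½(Pplat−PEEP) + (PIP−Pplat)] = 0.555 × [0.5×8.0 + 6.2] = 0.555 × 10.2 = 5.661 L·cmH2O.
Power = 24 × 5.661 = 135.86 L·cmH2O/min.
× 0.098 J/(L·cmH2O) → 13.314 J/min.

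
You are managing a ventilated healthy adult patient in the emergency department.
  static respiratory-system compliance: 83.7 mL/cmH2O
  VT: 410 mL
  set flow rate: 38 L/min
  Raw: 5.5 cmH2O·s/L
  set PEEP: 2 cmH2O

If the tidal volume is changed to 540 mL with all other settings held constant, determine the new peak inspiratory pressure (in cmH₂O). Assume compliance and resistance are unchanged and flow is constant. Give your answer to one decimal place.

11.9

Flow: 38 L/min ÷ 60 = 0.6333 L/s.
PIP = Vt/C + R·V̇ + PEEP (constant-flow equation of motion).
Only the elastic term changes: ΔPIP = ΔVt / C = (540 − 410) / 83.7 = 1.553 cmH2O.
Original PIP = 410/83.7 + 5.5×0.6333 + 2 = 10.382 cmH2O; new PIP = 10.382 + (1.553) = 11.935 cmH2O.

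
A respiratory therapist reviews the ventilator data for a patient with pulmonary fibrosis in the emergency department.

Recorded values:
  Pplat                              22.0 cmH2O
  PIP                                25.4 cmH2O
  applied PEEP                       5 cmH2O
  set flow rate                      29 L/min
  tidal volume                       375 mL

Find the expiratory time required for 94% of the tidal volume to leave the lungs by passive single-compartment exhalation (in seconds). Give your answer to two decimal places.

Flow: 29 L/min ÷ 60 = 0.4833 L/s.
R = (PIP − Pplat)/V̇ = (25.4 − 22.0) / 0.4833 = 3.4/0.4833 = 7.035 cmH2O·s/L.
C = Vt/(Pplat − PEEP) = 375.0 / (22.0 − 5) = 375.0/17.0 = 22.059 mL/cmH2O.
τ = R × C = 7.035 × 0.02206 L/cmH2O = 0.1552 s.
t = −τ·ln(1 − 0.94) = −0.1552·ln(0.06) = 0.4366 s.

0.44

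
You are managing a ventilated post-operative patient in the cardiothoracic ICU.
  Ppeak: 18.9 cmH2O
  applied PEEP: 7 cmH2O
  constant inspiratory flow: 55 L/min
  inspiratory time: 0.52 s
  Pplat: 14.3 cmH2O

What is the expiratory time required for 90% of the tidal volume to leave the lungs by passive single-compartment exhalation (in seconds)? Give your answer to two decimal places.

Flow: 55 L/min ÷ 60 = 0.9167 L/s.
Vt = flow × Ti = 0.9167 L/s × 0.52 s × 1000 mL/L = 476.68 mL.
R = (PIP − Pplat)/V̇ = (18.9 − 14.3) / 0.9167 = 4.6/0.9167 = 5.018 cmH2O·s/L.
C = Vt/(Pplat − PEEP) = 476.68 / (14.3 − 7) = 476.68/7.3 = 65.299 mL/cmH2O.
τ = R × C = 5.018 × 0.0653 L/cmH2O = 0.3277 s.
t = −τ·ln(1 − 0.90) = −0.3277·ln(0.1) = 0.7546 s.

0.75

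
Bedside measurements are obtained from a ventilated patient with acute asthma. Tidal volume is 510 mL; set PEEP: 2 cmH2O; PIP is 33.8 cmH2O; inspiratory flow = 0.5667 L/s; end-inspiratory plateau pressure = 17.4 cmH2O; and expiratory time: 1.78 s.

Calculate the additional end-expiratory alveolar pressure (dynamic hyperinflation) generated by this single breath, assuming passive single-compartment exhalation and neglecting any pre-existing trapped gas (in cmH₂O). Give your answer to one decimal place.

2.4

R = (PIP − Pplat)/V̇ = (33.8 − 17.4) / 0.5667 = 16.4/0.5667 = 28.939 cmH2O·s/L.
C = Vt/(Pplat − PEEP) = 510.0 / (17.4 − 2) = 510.0/15.4 = 33.117 mL/cmH2O.
τ = R × C = 28.939 × 0.03312 L/cmH2O = 0.9585 s.
Fraction remaining = e^(−Te/τ) = e^(−1.78/0.9585) = 0.1561; trapped volume = 510.0 × 0.1561 = 79.611 mL.
Additional alveolar pressure from trapping ≈ V_trapped / C = 79.611 / 33.117 = 2.404 cmH2O.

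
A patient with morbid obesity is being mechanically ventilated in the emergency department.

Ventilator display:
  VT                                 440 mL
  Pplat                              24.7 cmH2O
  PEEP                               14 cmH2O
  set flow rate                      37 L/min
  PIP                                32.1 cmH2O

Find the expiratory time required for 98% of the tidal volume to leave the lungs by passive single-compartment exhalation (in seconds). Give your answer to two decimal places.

1.93

Flow: 37 L/min ÷ 60 = 0.6167 L/s.
R = (PIP − Pplat)/V̇ = (32.1 − 24.7) / 0.6167 = 7.4/0.6167 = 11.999 cmH2O·s/L.
C = Vt/(Pplat − PEEP) = 440.0 / (24.7 − 14) = 440.0/10.7 = 41.121 mL/cmH2O.
τ = R × C = 11.999 × 0.04112 L/cmH2O = 0.4934 s.
t = −τ·ln(1 − 0.98) = −0.4934·ln(0.02) = 1.93 s.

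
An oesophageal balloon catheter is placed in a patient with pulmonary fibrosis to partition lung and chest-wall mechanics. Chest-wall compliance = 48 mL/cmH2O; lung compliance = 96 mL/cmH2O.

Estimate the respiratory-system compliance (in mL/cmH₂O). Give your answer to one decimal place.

32.0

Lung and chest wall are elastances in series: 1/Crs = 1/CL + 1/Ccw.
1/Crs = 1/96 + 1/48 = 0.03125.
Crs = 32.0 mL/cmH2O.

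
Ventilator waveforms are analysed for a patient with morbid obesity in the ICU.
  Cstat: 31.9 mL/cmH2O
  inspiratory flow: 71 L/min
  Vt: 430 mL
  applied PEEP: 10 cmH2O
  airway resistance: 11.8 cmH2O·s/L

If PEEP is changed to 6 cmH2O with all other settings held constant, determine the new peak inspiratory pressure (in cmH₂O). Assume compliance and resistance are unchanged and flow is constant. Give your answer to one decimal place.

33.4

Flow: 71 L/min ÷ 60 = 1.1833 L/s.
PIP = Vt/C + R·V̇ + PEEP (constant-flow equation of motion).
Only the baseline term changes: ΔPIP = ΔPEEP = 6 − 10 = -4.0 cmH2O.
Original PIP = 430/31.9 + 11.8×1.1833 + 10 = 37.443 cmH2O; new PIP = 37.443 + (-4.0) = 33.443 cmH2O.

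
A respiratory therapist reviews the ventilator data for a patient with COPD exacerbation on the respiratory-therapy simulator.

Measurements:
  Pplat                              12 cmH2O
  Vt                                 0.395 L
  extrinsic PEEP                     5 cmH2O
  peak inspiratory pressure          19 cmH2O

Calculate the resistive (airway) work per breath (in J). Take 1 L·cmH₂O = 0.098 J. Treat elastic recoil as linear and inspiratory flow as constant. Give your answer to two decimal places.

With constant inspiratory flow the resistive pressure is constant at PIP − Pplat = 19 − 12 = 7.0 cmH2O, so resistive work = 7.0 × 0.395 = 2.765 L·cmH2O.
× 0.098 J/(L·cmH2O) → 0.271 J.

0.27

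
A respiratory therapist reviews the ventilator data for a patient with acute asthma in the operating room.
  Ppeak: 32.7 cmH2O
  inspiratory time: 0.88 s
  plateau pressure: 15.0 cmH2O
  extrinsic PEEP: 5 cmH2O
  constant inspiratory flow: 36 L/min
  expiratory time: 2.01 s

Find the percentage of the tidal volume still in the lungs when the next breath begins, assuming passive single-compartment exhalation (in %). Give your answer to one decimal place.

Flow: 36 L/min ÷ 60 = 0.6 L/s.
Vt = flow × Ti = 0.6 L/s × 0.88 s × 1000 mL/L = 528.0 mL.
R = (PIP − Pplat)/V̇ = (32.7 − 15.0) / 0.6 = 17.7/0.6 = 29.5 cmH2O·s/L.
C = Vt/(Pplat − PEEP) = 528.0 / (15.0 − 5) = 528.0/10.0 = 52.8 mL/cmH2O.
τ = R × C = 29.5 × 0.0528 L/cmH2O = 1.558 s.
Fraction remaining at end-expiration = e^(−Te/τ) = e^(−2.01/1.558) = 0.2752 → 27.52%.

27.5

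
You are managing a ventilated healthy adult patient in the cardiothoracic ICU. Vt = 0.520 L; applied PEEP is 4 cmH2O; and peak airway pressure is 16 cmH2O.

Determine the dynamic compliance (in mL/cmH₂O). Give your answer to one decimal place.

Dynamic compliance = Vt / (PIP − PEEP) = 520 / (16 − 4) = 520 / 12.0 = 43.333 mL/cmH2O.

43.3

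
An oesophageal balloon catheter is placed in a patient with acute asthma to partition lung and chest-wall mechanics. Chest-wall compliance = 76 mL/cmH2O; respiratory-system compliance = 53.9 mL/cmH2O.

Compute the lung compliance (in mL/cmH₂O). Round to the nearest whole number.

1/CL = 1/Crs − 1/Ccw.
1/CL = 1/53.9 − 1/76 = 0.005395.
CL = 185.36 mL/cmH2O.

185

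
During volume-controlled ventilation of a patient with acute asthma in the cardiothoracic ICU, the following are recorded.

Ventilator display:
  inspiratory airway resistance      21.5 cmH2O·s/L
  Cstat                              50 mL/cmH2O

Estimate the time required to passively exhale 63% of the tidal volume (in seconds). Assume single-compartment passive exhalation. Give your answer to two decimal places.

1.07

τ = R × C = 21.5 × 50 mL/cmH2O = 21.5 × 0.050 L/cmH2O = 1.075 s.
Exhaled fraction f = 1 − e^(−t/τ) → t = −τ·ln(1 − f) = −1.075·ln(0.37) = 1.069 s.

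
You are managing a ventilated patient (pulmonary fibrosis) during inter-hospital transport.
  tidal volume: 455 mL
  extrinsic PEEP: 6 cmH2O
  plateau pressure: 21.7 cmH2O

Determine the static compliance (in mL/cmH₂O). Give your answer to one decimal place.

Cstat = Vt / (Pplat − PEEP) = 455 / (21.7 − 6) = 455 / 15.7 = 28.981 mL/cmH2O.

29.0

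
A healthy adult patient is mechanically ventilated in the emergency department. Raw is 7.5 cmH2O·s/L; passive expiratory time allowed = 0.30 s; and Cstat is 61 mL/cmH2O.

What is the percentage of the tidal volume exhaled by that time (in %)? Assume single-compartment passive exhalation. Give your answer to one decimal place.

τ = R × C = 7.5 × 61 mL/cmH2O = 7.5 × 0.061 L/cmH2O = 0.4575 s.
Passive exhalation: V(t)/V₀ = e^(−t/τ) = e^(−0.30/0.4575) = 0.5191.
Fraction exhaled = 1 − 0.5191 = 0.4809 → 48.09%.

48.1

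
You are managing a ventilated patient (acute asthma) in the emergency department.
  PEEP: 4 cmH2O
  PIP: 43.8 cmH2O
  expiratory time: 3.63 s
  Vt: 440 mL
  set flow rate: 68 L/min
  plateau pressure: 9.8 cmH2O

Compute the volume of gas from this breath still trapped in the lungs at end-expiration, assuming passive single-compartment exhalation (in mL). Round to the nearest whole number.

Flow: 68 L/min ÷ 60 = 1.1333 L/s.
R = (PIP − Pplat)/V̇ = (43.8 − 9.8) / 1.1333 = 34.0/1.1333 = 30.001 cmH2O·s/L.
C = Vt/(Pplat − PEEP) = 440.0 / (9.8 − 4) = 440.0/5.8 = 75.862 mL/cmH2O.
τ = R × C = 30.001 × 0.07586 L/cmH2O = 2.276 s.
Fraction remaining = e^(−Te/τ) = e^(−3.63/2.276) = 0.2029.
Trapped volume = 440.0 × 0.2029 = 89.276 mL.

89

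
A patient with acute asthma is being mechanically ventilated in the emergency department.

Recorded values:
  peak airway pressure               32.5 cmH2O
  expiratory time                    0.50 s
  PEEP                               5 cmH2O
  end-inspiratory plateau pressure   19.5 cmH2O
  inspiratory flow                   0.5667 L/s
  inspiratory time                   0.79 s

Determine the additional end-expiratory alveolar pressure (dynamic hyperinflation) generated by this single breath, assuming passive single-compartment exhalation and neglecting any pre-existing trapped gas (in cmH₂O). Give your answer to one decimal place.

7.2

Vt = flow × Ti = 0.5667 L/s × 0.79 s × 1000 mL/L = 447.69 mL.
R = (PIP − Pplat)/V̇ = (32.5 − 19.5) / 0.5667 = 13.0/0.5667 = 22.94 cmH2O·s/L.
C = Vt/(Pplat − PEEP) = 447.69 / (19.5 − 5) = 447.69/14.5 = 30.875 mL/cmH2O.
τ = R × C = 22.94 × 0.03088 L/cmH2O = 0.7084 s.
Fraction remaining = e^(−Te/τ) = e^(−0.50/0.7084) = 0.4937; trapped volume = 447.69 × 0.4937 = 221.02 mL.
Additional alveolar pressure from trapping ≈ V_trapped / C = 221.02 / 30.875 = 7.159 cmH2O.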